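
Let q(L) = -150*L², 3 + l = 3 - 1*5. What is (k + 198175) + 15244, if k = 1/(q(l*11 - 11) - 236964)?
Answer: 190020594515/890364 ≈ 2.1342e+5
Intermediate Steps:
l = -5 (l = -3 + (3 - 1*5) = -3 + (3 - 5) = -3 - 2 = -5)
k = -1/890364 (k = 1/(-150*(-5*11 - 11)² - 236964) = 1/(-150*(-55 - 11)² - 236964) = 1/(-150*(-66)² - 236964) = 1/(-150*4356 - 236964) = 1/(-653400 - 236964) = 1/(-890364) = -1/890364 ≈ -1.1231e-6)
(k + 198175) + 15244 = (-1/890364 + 198175) + 15244 = 176447885699/890364 + 15244 = 190020594515/890364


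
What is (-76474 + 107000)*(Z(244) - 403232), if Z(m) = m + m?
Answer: -12294163344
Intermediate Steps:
Z(m) = 2*m
(-76474 + 107000)*(Z(244) - 403232) = (-76474 + 107000)*(2*244 - 403232) = 30526*(488 - 403232) = 30526*(-402744) = -12294163344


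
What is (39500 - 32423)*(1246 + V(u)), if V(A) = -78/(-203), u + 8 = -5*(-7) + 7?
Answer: 255799176/29 ≈ 8.8207e+6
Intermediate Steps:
u = 34 (u = -8 + (-5*(-7) + 7) = -8 + (35 + 7) = -8 + 42 = 34)
V(A) = 78/203 (V(A) = -78*(-1/203) = 78/203)
(39500 - 32423)*(1246 + V(u)) = (39500 - 32423)*(1246 + 78/203) = 7077*(253016/203) = 255799176/29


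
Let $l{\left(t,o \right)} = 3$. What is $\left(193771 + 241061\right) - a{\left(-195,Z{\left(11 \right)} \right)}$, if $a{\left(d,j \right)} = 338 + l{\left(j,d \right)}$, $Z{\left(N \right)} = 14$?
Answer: $434491$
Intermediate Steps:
$a{\left(d,j \right)} = 341$ ($a{\left(d,j \right)} = 338 + 3 = 341$)
$\left(193771 + 241061\right) - a{\left(-195,Z{\left(11 \right)} \right)} = \left(193771 + 241061\right) - 341 = 434832 - 341 = 434491$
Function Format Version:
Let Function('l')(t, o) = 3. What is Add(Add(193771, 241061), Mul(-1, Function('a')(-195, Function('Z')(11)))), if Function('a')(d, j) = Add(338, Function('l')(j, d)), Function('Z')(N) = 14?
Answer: 434491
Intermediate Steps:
Function('a')(d, j) = 341 (Function('a')(d, j) = Add(338, 3) = 341)
Add(Add(193771, 241061), Mul(-1, Function('a')(-195, Function('Z')(11)))) = Add(Add(193771, 241061), Mul(-1, 341)) = Add(434832, -341) = 434491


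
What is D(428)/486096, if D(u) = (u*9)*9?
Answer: 2889/40508 ≈ 0.071319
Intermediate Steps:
D(u) = 81*u (D(u) = (9*u)*9 = 81*u)
D(428)/486096 = (81*428)/486096 = 34668*(1/486096) = 2889/40508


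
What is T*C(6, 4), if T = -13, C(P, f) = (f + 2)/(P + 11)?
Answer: -78/17 ≈ -4.5882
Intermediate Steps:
C(P, f) = (2 + f)/(11 + P)
T*C(6, 4) = -13*(2 + 4)/(11 + 6) = -13*6/17 = -78/17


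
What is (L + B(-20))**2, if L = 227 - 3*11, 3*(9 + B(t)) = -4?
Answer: 303601/9 ≈ 33733.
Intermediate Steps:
B(t) = -31/3 (B(t) = -9 + (1/3)*(-4) = -9 - 4/3 = -31/3)
L = 194 (L = 227 - 33 = 194)
(L + B(-20))**2 = (194 - 31/3)**2 = (551/3)**2 = 303601/9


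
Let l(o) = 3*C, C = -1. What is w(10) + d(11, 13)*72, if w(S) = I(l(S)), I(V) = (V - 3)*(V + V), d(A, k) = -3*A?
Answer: -2340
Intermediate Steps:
l(o) = -3 (l(o) = 3*(-1) = -3)
I(V) = 2*V*(-3 + V) (I(V) = (-3 + V)*(2*V) = 2*V*(-3 + V))
w(S) = 36 (w(S) = 2*(-3)*(-3 - 3) = 2*(-3)*(-6) = 36)
w(10) + d(11, 13)*72 = 36 - 3*11*72 = 36 - 33*72 = 36 - 2376 = -2340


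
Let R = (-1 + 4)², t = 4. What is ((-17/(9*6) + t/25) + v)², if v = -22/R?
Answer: 12313081/1822500 ≈ 6.7561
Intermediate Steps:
R = 9 (R = 3² = 9)
v = -22/9 ≈ -2.4444
((-17/(9*6) + t/25) + v)² = ((-17/(9*6) + 4/25) - 22/9)² = ((-17/54 + 4*(1/25)) - 22/9)² = ((-17*1/54 + 4/25) - 22/9)² = ((-17/54 + 4/25) - 22/9)² = (-209/1350 - 22/9)² = (-3509/1350)² = 12313081/1822500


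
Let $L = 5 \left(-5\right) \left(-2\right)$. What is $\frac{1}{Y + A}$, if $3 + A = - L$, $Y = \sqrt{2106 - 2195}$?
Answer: $- \frac{53}{2898} - \frac{i \sqrt{89}}{2898} \approx -0.018288 - 0.0032553 i$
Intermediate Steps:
$L = 50$ ($L = \left(-25\right) \left(-2\right) = 50$)
$Y = i \sqrt{89}$ ($Y = \sqrt{-89} = i \sqrt{89} \approx 9.434 i$)
$A = -53$ ($A = -3 - 50 = -53$)
$\frac{1}{Y + A} = \frac{1}{i \sqrt{89} - 53} = \frac{1}{-53 + i \sqrt{89}}$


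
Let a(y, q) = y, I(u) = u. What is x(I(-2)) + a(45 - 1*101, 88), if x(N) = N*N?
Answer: -52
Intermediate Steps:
x(N) = N²
x(I(-2)) + a(45 - 1*101, 88) = (-2)² + (45 - 1*101) = 4 + (45 - 101) = 4 - 56 = -52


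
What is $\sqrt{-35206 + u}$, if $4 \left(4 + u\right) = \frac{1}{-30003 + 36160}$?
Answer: $\frac{i \sqrt{5339054119003}}{12314} \approx 187.64 i$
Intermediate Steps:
$u = - \frac{98511}{24628}$ ($u = -4 + \frac{1}{4 \left(-30003 + 36160\right)} = -4 + \frac{1}{4 \cdot 6157} = -4 + \frac{1}{4} \cdot \frac{1}{6157} = -4 + \frac{1}{24628} = - \frac{98511}{24628} \approx -4.0$)
$\sqrt{-35206 + u} = \sqrt{-35206 - \frac{98511}{24628}} = \sqrt{- \frac{867151879}{24628}} = \frac{i \sqrt{5339054119003}}{12314}$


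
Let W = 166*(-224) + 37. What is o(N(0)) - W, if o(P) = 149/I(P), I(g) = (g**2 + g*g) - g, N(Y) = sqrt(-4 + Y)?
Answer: 631201/17 + 149*I/34 ≈ 37130.0 + 4.3824*I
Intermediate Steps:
I(g) = -g + 2*g**2 (I(g) = (g**2 + g**2) - g = 2*g**2 - g = -g + 2*g**2)
o(P) = 149/(P*(-1 + 2*P)) (o(P) = 149/((P*(-1 + 2*P))) = 149*(1/(P*(-1 + 2*P))) = 149/(P*(-1 + 2*P)))
W = -37147 (W = -37184 + 37 = -37147)
o(N(0)) - W = 149/((sqrt(-4 + 0))*(-1 + 2*sqrt(-4 + 0))) - 1*(-37147) = 149/((sqrt(-4))*(-1 + 2*sqrt(-4))) + 37147 = 149/(((2*I))*(-1 + 2*(2*I))) + 37147 = 149*(-I/2)/(-1 + 4*I) + 37147 = 149*(-I/2)*((-1 - 4*I)/17) + 37147 = -149*I*(-1 - 4*I)/34 + 37147 = 37147 - 149*I*(-1 - 4*I)/34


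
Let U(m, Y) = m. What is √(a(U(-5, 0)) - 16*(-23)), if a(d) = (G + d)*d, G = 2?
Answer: √383 ≈ 19.570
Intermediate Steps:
a(d) = d*(2 + d) (a(d) = (2 + d)*d = d*(2 + d))
√(a(U(-5, 0)) - 16*(-23)) = √(-5*(2 - 5) - 16*(-23)) = √(-5*(-3) + 368) = √(15 + 368) = √383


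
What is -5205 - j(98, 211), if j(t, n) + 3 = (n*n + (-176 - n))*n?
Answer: -9317476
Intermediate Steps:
j(t, n) = -3 + n*(-176 + n² - n) (j(t, n) = -3 + (n*n + (-176 - n))*n = -3 + (n² + (-176 - n))*n = -3 + (-176 + n² - n)*n = -3 + n*(-176 + n² - n))
-5205 - j(98, 211) = -5205 - (-3 + 211³ - 1*211² - 176*211) = -5205 - (-3 + 9393931 - 1*44521 - 37136) = -5205 - (-3 + 9393931 - 44521 - 37136) = -5205 - 1*9312271 = -5205 - 9312271 = -9317476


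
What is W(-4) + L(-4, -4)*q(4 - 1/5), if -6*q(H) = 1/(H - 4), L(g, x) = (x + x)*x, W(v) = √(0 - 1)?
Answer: 80/3 + I ≈ 26.667 + 1.0*I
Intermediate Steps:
W(v) = I (W(v) = √(-1) = I)
L(g, x) = 2*x² (L(g, x) = (2*x)*x = 2*x²)
q(H) = -1/(6*(-4 + H)) (q(H) = -1/(6*(H - 4)) = -1/(6*(-4 + H)))
W(-4) + L(-4, -4)*q(4 - 1/5) = I + (2*(-4)²)*(-1/(-24 + 6*(4 - 1/5))) = I + (2*16)*(-1/(-24 + 6*(4 - 1/5))) = I + 32*(-1/(-24 + 6*(4 - 1*⅕))) = I + 32*(-1/(-24 + 6*(4 - ⅕))) = I + 32*(-1/(-24 + 6*(19/5))) = I + 32*(-1/(-24 + 114/5)) = I + 32*(-1/(-6/5)) = I + 32*(-1*(-⅚)) = I + 32*(⅚) = I + 80/3 = 80/3 + I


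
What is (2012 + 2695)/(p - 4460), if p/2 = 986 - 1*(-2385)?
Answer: 4707/2282 ≈ 2.0627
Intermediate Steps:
p = 6742 (p = 2*(986 - 1*(-2385)) = 2*(986 + 2385) = 2*3371 = 6742)
(2012 + 2695)/(p - 4460) = (2012 + 2695)/(6742 - 4460) = 4707/2282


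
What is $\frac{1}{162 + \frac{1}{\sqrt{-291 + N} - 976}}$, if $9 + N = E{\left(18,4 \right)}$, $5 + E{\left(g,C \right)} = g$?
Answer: $\frac{154362830}{25006620349} + \frac{i \sqrt{287}}{25006620349} \approx 0.0061729 + 6.7746 \cdot 10^{-10} i$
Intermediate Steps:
$E{\left(g,C \right)} = -5 + g$
$N = 4$ ($N = -9 + \left(-5 + 18\right) = -9 + 13 = 4$)
$\frac{1}{162 + \frac{1}{\sqrt{-291 + N} - 976}} = \frac{1}{162 + \frac{1}{\sqrt{-291 + 4} - 976}} = \frac{1}{162 + \frac{1}{\sqrt{-287} - 976}} = \frac{1}{162 + \frac{1}{i \sqrt{287} - 976}} = \frac{1}{162 + \frac{1}{-976 + i \sqrt{287}}}$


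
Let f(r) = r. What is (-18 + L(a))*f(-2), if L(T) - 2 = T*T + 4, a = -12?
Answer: -264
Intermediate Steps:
L(T) = 6 + T² (L(T) = 2 + (T*T + 4) = 2 + (T² + 4) = 2 + (4 + T²) = 6 + T²)
(-18 + L(a))*f(-2) = (-18 + (6 + (-12)²))*(-2) = (-18 + (6 + 144))*(-2) = (-18 + 150)*(-2) = 132*(-2) = -264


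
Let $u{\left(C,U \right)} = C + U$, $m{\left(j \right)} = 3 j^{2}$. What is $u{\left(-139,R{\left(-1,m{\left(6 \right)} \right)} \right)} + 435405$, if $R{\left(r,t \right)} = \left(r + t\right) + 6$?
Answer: $435379$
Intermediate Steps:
$R{\left(r,t \right)} = 6 + r + t$
$u{\left(-139,R{\left(-1,m{\left(6 \right)} \right)} \right)} + 435405 = \left(-139 + \left(6 - 1 + 3 \cdot 6^{2}\right)\right) + 435405 = \left(-139 + \left(6 - 1 + 3 \cdot 36\right)\right) + 435405 = \left(-139 + \left(6 - 1 + 108\right)\right) + 435405 = \left(-139 + 113\right) + 435405 = -26 + 435405 = 435379$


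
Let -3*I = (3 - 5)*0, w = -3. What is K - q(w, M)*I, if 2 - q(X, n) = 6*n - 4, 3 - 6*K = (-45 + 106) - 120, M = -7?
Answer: 31/3 ≈ 10.333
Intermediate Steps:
K = 31/3 (K = ½ - ((-45 + 106) - 120)/6 = ½ - (61 - 120)/6 = ½ - ⅙*(-59) = ½ + 59/6 = 31/3 ≈ 10.333)
q(X, n) = 6 - 6*n (q(X, n) = 2 - (6*n - 4) = 2 - (-4 + 6*n) = 2 + (4 - 6*n) = 6 - 6*n)
I = 0 (I = -(3 - 5)*0/3 = -(-2)*0/3 = -⅓*0 = 0)
K - q(w, M)*I = 31/3 - (6 - 6*(-7))*0 = 31/3 - (6 + 42)*0 = 31/3 - 48*0 = 31/3 - 1*0 = 31/3 + 0 = 31/3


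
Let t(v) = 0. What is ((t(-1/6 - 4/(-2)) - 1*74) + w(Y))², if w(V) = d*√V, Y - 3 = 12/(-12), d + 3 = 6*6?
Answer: 7654 - 4884*√2 ≈ 746.98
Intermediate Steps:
d = 33 (d = -3 + 6*6 = -3 + 36 = 33)
Y = 2 (Y = 3 + 12/(-12) = 3 + 12*(-1/12) = 3 - 1 = 2)
w(V) = 33*√V
((t(-1/6 - 4/(-2)) - 1*74) + w(Y))² = ((0 - 1*74) + 33*√2)² = ((0 - 74) + 33*√2)² = (-74 + 33*√2)²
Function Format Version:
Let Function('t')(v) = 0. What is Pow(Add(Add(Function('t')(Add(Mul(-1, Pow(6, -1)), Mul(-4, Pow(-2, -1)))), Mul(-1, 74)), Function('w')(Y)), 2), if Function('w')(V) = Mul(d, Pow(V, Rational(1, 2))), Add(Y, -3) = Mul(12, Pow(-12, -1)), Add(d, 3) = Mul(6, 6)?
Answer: Add(7654, Mul(-4884, Pow(2, Rational(1, 2)))) ≈ 746.98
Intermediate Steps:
d = 33 (d = Add(-3, Mul(6, 6)) = Add(-3, 36) = 33)
Y = 2 (Y = Add(3, Mul(12, Pow(-12, -1))) = Add(3, Mul(12, Rational(-1, 12))) = Add(3, -1) = 2)
Function('w')(V) = Mul(33, Pow(V, Rational(1, 2)))
Pow(Add(Add(Function('t')(Add(Mul(-1, Pow(6, -1)), Mul(-4, Pow(-2, -1)))), Mul(-1, 74)), Function('w')(Y)), 2) = Pow(Add(Add(0, Mul(-1, 74)), Mul(33, Pow(2, Rational(1, 2)))), 2) = Pow(Add(Add(0, -74), Mul(33, Pow(2, Rational(1, 2)))), 2) = Pow(Add(-74, Mul(33, Pow(2, Rational(1, 2)))), 2)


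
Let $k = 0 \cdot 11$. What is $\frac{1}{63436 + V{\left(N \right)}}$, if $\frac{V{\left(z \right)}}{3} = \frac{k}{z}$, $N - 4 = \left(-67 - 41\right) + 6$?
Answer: $\frac{1}{63436} \approx 1.5764 \cdot 10^{-5}$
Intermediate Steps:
$k = 0$
$N = -98$ ($N = 4 + \left(\left(-67 - 41\right) + 6\right) = 4 + \left(-108 + 6\right) = 4 - 102 = -98$)
$V{\left(z \right)} = 0$ ($V{\left(z \right)} = 3 \frac{0}{z} = 3 \cdot 0 = 0$)
$\frac{1}{63436 + V{\left(N \right)}} = \frac{1}{63436 + 0} = \frac{1}{63436}$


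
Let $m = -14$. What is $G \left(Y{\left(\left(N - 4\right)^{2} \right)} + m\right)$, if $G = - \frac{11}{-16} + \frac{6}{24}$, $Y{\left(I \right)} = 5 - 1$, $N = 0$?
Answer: $- \frac{75}{8} \approx -9.375$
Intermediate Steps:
$Y{\left(I \right)} = 4$ ($Y{\left(I \right)} = 5 - 1 = 4$)
$G = \frac{15}{16}$ ($G = \left(-11\right) \left(- \frac{1}{16}\right) + 6 \cdot \frac{1}{24} = \frac{11}{16} + \frac{1}{4} = \frac{15}{16} \approx 0.9375$)
$G \left(Y{\left(\left(N - 4\right)^{2} \right)} + m\right) = \frac{15 \left(4 - 14\right)}{16} = \frac{15}{16} \left(-10\right) = - \frac{75}{8}$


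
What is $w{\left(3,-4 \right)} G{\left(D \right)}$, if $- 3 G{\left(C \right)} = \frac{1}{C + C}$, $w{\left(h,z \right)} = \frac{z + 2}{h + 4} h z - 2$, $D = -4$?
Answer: $\frac{5}{84} \approx 0.059524$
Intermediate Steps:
$w{\left(h,z \right)} = -2 + \frac{h z \left(2 + z\right)}{4 + h}$ ($w{\left(h,z \right)} = \frac{2 + z}{4 + h} h z - 2 = \frac{h \left(2 + z\right)}{4 + h} z - 2 = \frac{h z \left(2 + z\right)}{4 + h} - 2 = -2 + \frac{h z \left(2 + z\right)}{4 + h}$)
$G{\left(C \right)} = - \frac{1}{6 C}$ ($G{\left(C \right)} = - \frac{1}{3 \left(C + C\right)} = - \frac{1}{3 \cdot 2 C} = - \frac{\frac{1}{2} \frac{1}{C}}{3} = - \frac{1}{6 C}$)
$w{\left(3,-4 \right)} G{\left(D \right)} = \frac{-8 - 6 + 3 \left(-4\right)^{2} + 2 \cdot 3 \left(-4\right)}{4 + 3} \left(- \frac{1}{6 \left(-4\right)}\right) = \frac{-8 - 6 + 3 \cdot 16 - 24}{7} \left(\left(- \frac{1}{6}\right) \left(- \frac{1}{4}\right)\right) = \frac{-8 - 6 + 48 - 24}{7} \cdot \frac{1}{24} = \frac{1}{7} \cdot 10 \cdot \frac{1}{24} = \frac{10}{7} \cdot \frac{1}{24} = \frac{5}{84}$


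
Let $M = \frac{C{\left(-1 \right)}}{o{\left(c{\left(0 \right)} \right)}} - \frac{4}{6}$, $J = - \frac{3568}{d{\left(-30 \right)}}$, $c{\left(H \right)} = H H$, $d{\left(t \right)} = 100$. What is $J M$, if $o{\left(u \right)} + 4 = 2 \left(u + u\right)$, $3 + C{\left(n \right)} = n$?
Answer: $- \frac{892}{75} \approx -11.893$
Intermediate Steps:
$c{\left(H \right)} = H^{2}$
$C{\left(n \right)} = -3 + n$
$o{\left(u \right)} = -4 + 4 u$ ($o{\left(u \right)} = -4 + 2 \left(u + u\right) = -4 + 2 \cdot 2 u = -4 + 4 u$)
$J = - \frac{892}{25}$ ($J = - \frac{3568}{100} = \left(-3568\right) \frac{1}{100} = - \frac{892}{25} \approx -35.68$)
$M = \frac{1}{3}$ ($M = \frac{-3 - 1}{-4 + 4 \cdot 0^{2}} - \frac{4}{6} = - \frac{4}{-4 + 4 \cdot 0} - \frac{2}{3} = - \frac{4}{-4 + 0} - \frac{2}{3} = - \frac{4}{-4} - \frac{2}{3} = \left(-4\right) \left(- \frac{1}{4}\right) - \frac{2}{3} = 1 - \frac{2}{3} = \frac{1}{3} \approx 0.33333$)
$J M = \left(- \frac{892}{25}\right) \frac{1}{3} = - \frac{892}{75}$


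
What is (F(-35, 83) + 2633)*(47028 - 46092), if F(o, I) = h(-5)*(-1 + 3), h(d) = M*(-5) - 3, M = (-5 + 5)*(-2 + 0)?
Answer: 2458872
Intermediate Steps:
M = 0 (M = 0*(-2) = 0)
h(d) = -3 (h(d) = 0*(-5) - 3 = 0 - 3 = -3)
F(o, I) = -6 (F(o, I) = -3*(-1 + 3) = -3*2 = -6)
(F(-35, 83) + 2633)*(47028 - 46092) = (-6 + 2633)*(47028 - 46092) = 2627*936 = 2458872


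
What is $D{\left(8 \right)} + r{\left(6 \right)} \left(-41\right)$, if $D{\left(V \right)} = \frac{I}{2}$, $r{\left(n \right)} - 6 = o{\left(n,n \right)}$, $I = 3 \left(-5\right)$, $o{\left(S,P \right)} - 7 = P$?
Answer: $- \frac{1573}{2} \approx -786.5$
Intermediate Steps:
$o{\left(S,P \right)} = 7 + P$
$I = -15$
$r{\left(n \right)} = 13 + n$ ($r{\left(n \right)} = 6 + \left(7 + n\right) = 13 + n$)
$D{\left(V \right)} = - \frac{15}{2}$
$D{\left(8 \right)} + r{\left(6 \right)} \left(-41\right) = - \frac{15}{2} + \left(13 + 6\right) \left(-41\right) = - \frac{15}{2} + 19 \left(-41\right) = - \frac{15}{2} - 779 = - \frac{1573}{2}$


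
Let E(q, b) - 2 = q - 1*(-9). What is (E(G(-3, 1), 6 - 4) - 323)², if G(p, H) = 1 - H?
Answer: 97344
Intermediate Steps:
E(q, b) = 11 + q (E(q, b) = 2 + (q - 1*(-9)) = 2 + (q + 9) = 2 + (9 + q) = 11 + q)
(E(G(-3, 1), 6 - 4) - 323)² = ((11 + (1 - 1*1)) - 323)² = ((11 + (1 - 1)) - 323)² = ((11 + 0) - 323)² = (11 - 323)² = (-312)² = 97344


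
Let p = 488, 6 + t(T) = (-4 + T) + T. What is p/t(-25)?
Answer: -122/15 ≈ -8.1333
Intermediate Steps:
t(T) = -10 + 2*T (t(T) = -6 + ((-4 + T) + T) = -6 + (-4 + 2*T) = -10 + 2*T)
p/t(-25) = 488/(-10 + 2*(-25)) = 488/(-10 - 50) = 488/(-60) = 488*(-1/60) = -122/15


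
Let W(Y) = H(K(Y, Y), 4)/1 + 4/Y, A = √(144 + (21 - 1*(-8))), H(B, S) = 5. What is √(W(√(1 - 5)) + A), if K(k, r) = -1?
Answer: √(5 + √173 - 2*I) ≈ 4.2671 - 0.23435*I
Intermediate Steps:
A = √173 (A = √(144 + (21 + 8)) = √(144 + 29) = √173 ≈ 13.153)
W(Y) = 5 + 4/Y (W(Y) = 5/1 + 4/Y = 5*1 + 4/Y = 5 + 4/Y)
√(W(√(1 - 5)) + A) = √((5 + 4/(√(1 - 5))) + √173) = √((5 + 4/(√(-4))) + √173) = √((5 + 4/((2*I))) + √173) = √((5 + 4*(-I/2)) + √173) = √((5 - 2*I) + √173) = √(5 + √173 - 2*I)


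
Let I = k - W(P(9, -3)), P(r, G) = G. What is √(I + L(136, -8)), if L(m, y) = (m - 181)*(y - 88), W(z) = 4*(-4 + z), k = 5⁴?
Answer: √4973 ≈ 70.520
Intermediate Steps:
k = 625
W(z) = -16 + 4*z
L(m, y) = (-181 + m)*(-88 + y)
I = 653 (I = 625 - (-16 + 4*(-3)) = 625 - (-16 - 12) = 625 - 1*(-28) = 625 + 28 = 653)
√(I + L(136, -8)) = √(653 + (15928 - 181*(-8) - 88*136 + 136*(-8))) = √(653 + (15928 + 1448 - 11968 - 1088)) = √(653 + 4320) = √4973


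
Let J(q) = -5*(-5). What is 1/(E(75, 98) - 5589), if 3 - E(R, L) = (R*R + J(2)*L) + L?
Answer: -1/13759 ≈ -7.2680e-5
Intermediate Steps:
J(q) = 25
E(R, L) = 3 - R² - 26*L (E(R, L) = 3 - ((R*R + 25*L) + L) = 3 - ((R² + 25*L) + L) = 3 - (R² + 26*L) = 3 + (-R² - 26*L) = 3 - R² - 26*L)
1/(E(75, 98) - 5589) = 1/((3 - 1*75² - 26*98) - 5589) = 1/((3 - 1*5625 - 2548) - 5589) = 1/((3 - 5625 - 2548) - 5589) = 1/(-8170 - 5589) = 1/(-13759) = -1/13759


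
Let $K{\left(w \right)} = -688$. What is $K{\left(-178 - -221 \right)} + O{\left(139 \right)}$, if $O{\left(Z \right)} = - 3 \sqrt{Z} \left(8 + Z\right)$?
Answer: $-688 - 441 \sqrt{139} \approx -5887.3$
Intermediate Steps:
$O{\left(Z \right)} = - 3 \sqrt{Z} \left(8 + Z\right)$
$K{\left(-178 - -221 \right)} + O{\left(139 \right)} = -688 + 3 \sqrt{139} \left(-8 - 139\right) = -688 + 3 \sqrt{139} \left(-147\right) = -688 - 441 \sqrt{139}$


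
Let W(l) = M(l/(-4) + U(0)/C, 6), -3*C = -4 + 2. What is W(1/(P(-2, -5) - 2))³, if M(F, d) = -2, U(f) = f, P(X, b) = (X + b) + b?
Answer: -8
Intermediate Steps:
P(X, b) = X + 2*b
C = ⅔ (C = -(-4 + 2)/3 = -⅓*(-2) = ⅔ ≈ 0.66667)
W(l) = -2
W(1/(P(-2, -5) - 2))³ = (-2)³ = -8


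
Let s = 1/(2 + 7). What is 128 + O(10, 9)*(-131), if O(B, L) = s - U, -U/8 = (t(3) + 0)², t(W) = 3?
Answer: -83867/9 ≈ -9318.6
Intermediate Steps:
s = ⅑ (s = 1/9 = ⅑ ≈ 0.11111)
U = -72 (U = -8*(3 + 0)² = -8*3² = -8*9 = -72)
O(B, L) = 649/9 (O(B, L) = ⅑ - 1*(-72) = ⅑ + 72 = 649/9)
128 + O(10, 9)*(-131) = 128 + (649/9)*(-131) = 128 - 85019/9 = -83867/9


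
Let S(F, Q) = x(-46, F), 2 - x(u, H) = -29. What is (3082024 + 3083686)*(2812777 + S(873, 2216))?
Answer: 17342958413680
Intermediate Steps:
x(u, H) = 31 (x(u, H) = 2 - 1*(-29) = 2 + 29 = 31)
S(F, Q) = 31
(3082024 + 3083686)*(2812777 + S(873, 2216)) = (3082024 + 3083686)*(2812777 + 31) = 6165710*2812808 = 17342958413680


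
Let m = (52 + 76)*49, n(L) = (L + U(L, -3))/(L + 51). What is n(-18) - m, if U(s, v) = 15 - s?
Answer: -68987/11 ≈ -6271.5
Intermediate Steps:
n(L) = 15/(51 + L) (n(L) = (L + (15 - L))/(L + 51) = 15/(51 + L))
m = 6272 (m = 128*49 = 6272)
n(-18) - m = 15/(51 - 18) - 1*6272 = 15/33 - 6272 = 15*(1/33) - 6272 = 5/11 - 6272 = -68987/11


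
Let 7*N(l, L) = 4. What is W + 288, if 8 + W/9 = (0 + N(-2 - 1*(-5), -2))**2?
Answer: 10728/49 ≈ 218.94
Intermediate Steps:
N(l, L) = 4/7 (N(l, L) = (1/7)*4 = 4/7)
W = -3384/49 (W = -72 + 9*(0 + 4/7)**2 = -72 + 9*(4/7)**2 = -72 + 9*(16/49) = -72 + 144/49 = -3384/49 ≈ -69.061)
W + 288 = -3384/49 + 288 = 10728/49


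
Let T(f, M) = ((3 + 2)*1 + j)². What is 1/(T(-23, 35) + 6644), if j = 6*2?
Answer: 1/6933 ≈ 0.00014424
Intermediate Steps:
j = 12
T(f, M) = 289 (T(f, M) = ((3 + 2)*1 + 12)² = (5*1 + 12)² = (5 + 12)² = 17² = 289)
1/(T(-23, 35) + 6644) = 1/(289 + 6644) = 1/6933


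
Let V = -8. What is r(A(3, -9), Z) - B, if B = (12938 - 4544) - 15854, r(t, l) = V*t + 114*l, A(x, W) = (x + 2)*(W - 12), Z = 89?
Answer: 18446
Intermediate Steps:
A(x, W) = (-12 + W)*(2 + x) (A(x, W) = (2 + x)*(-12 + W) = (-12 + W)*(2 + x))
r(t, l) = -8*t + 114*l
B = -7460 (B = 8394 - 15854 = -7460)
r(A(3, -9), Z) - B = (-8*(-24 - 12*3 + 2*(-9) - 9*3) + 114*89) - 1*(-7460) = (-8*(-24 - 36 - 18 - 27) + 10146) + 7460 = (-8*(-105) + 10146) + 7460 = (840 + 10146) + 7460 = 10986 + 7460 = 18446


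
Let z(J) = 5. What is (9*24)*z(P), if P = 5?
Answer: 1080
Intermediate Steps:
(9*24)*z(P) = (9*24)*5 = 216*5 = 1080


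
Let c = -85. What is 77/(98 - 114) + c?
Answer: -1437/16 ≈ -89.813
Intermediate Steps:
77/(98 - 114) + c = 77/(98 - 114) - 85 = 77/(-16) - 85 = -1/16*77 - 85 = -77/16 - 85 = -1437/16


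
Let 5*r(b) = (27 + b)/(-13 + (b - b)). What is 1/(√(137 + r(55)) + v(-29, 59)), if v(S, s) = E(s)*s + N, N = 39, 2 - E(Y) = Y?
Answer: -72020/239391539 - √573495/718174617 ≈ -0.00030190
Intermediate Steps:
E(Y) = 2 - Y
r(b) = -27/65 - b/65 (r(b) = ((27 + b)/(-13 + (b - b)))/5 = ((27 + b)/(-13 + 0))/5 = ((27 + b)/(-13))/5 = ((27 + b)*(-1/13))/5 = (-27/13 - b/13)/5 = -27/65 - b/65)
v(S, s) = 39 + s*(2 - s) (v(S, s) = (2 - s)*s + 39 = s*(2 - s) + 39 = 39 + s*(2 - s))
1/(√(137 + r(55)) + v(-29, 59)) = 1/(√(137 + (-27/65 - 1/65*55)) + (39 - 1*59*(-2 + 59))) = 1/(√(137 + (-27/65 - 11/13)) + (39 - 1*59*57)) = 1/(√(137 - 82/65) + (39 - 3363)) = 1/(√(8823/65) - 3324) = 1/(√573495/65 - 3324) = 1/(-3324 + √573495/65)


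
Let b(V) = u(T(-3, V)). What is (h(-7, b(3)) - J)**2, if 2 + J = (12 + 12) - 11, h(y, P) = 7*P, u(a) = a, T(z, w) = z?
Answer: 1024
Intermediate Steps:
b(V) = -3
J = 11 (J = -2 + ((12 + 12) - 11) = -2 + (24 - 11) = -2 + 13 = 11)
(h(-7, b(3)) - J)**2 = (7*(-3) - 1*11)**2 = (-21 - 11)**2 = (-32)**2 = 1024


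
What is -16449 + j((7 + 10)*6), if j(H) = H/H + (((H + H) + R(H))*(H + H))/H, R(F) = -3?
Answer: -16046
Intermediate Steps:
j(H) = -5 + 4*H (j(H) = H/H + (((H + H) - 3)*(H + H))/H = 1 + ((2*H - 3)*(2*H))/H = 1 + ((-3 + 2*H)*(2*H))/H = 1 + (2*H*(-3 + 2*H))/H = 1 + (-6 + 4*H) = -5 + 4*H)
-16449 + j((7 + 10)*6) = -16449 + (-5 + 4*((7 + 10)*6)) = -16449 + (-5 + 4*(17*6)) = -16449 + (-5 + 4*102) = -16449 + (-5 + 408) = -16449 + 403 = -16046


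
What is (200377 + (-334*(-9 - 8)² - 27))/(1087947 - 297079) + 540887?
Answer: 106942580935/197717 ≈ 5.4089e+5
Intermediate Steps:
(200377 + (-334*(-9 - 8)² - 27))/(1087947 - 297079) + 540887 = (200377 + (-334*(-17)² - 27))/790868 + 540887 = (200377 + (-334*289 - 27))*(1/790868) + 540887 = (200377 + (-96526 - 27))*(1/790868) + 540887 = (200377 - 96553)*(1/790868) + 540887 = 103824*(1/790868) + 540887 = 25956/197717 + 540887 = 106942580935/197717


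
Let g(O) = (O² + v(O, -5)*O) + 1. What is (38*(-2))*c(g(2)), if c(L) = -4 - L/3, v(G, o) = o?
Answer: 532/3 ≈ 177.33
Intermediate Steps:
g(O) = 1 + O² - 5*O (g(O) = (O² - 5*O) + 1 = 1 + O² - 5*O)
c(L) = -4 - L/3
(38*(-2))*c(g(2)) = (38*(-2))*(-4 - (1 + 2² - 5*2)/3) = -76*(-4 - (1 + 4 - 10)/3) = -76*(-4 - ⅓*(-5)) = -76*(-4 + 5/3) = -76*(-7/3) = 532/3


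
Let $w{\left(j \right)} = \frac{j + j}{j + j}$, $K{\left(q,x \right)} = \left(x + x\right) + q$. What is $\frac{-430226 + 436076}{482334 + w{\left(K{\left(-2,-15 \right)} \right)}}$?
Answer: $\frac{1170}{96467} \approx 0.012129$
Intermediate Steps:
$K{\left(q,x \right)} = q + 2 x$ ($K{\left(q,x \right)} = 2 x + q = q + 2 x$)
$w{\left(j \right)} = 1$ ($w{\left(j \right)} = \frac{2 j}{2 j} = 2 j \frac{1}{2 j} = 1$)
$\frac{-430226 + 436076}{482334 + w{\left(K{\left(-2,-15 \right)} \right)}} = \frac{-430226 + 436076}{482334 + 1} = \frac{5850}{482335} = 5850 \cdot \frac{1}{482335} = \frac{1170}{96467}$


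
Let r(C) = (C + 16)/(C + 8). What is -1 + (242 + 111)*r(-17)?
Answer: 344/9 ≈ 38.222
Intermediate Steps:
r(C) = (16 + C)/(8 + C)
-1 + (242 + 111)*r(-17) = -1 + (242 + 111)*((16 - 17)/(8 - 17)) = -1 + 353*(-1/(-9)) = -1 + 353*(-1/9*(-1)) = -1 + 353*(1/9) = -1 + 353/9 = 344/9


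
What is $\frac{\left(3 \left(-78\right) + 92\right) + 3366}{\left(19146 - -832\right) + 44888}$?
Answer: $\frac{1612}{32433} \approx 0.049702$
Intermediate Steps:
$\frac{\left(3 \left(-78\right) + 92\right) + 3366}{\left(19146 - -832\right) + 44888} = \frac{\left(-234 + 92\right) + 3366}{\left(19146 + 832\right) + 44888} = \frac{-142 + 3366}{19978 + 44888} = \frac{3224}{64866} = 3224 \cdot \frac{1}{64866} = \frac{1612}{32433}$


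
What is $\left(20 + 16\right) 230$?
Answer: $8280$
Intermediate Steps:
$\left(20 + 16\right) 230 = 36 \cdot 230 = 8280$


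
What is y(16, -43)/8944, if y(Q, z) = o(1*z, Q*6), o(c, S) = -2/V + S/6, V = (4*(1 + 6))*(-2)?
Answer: 449/250432 ≈ 0.0017929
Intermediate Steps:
V = -56 (V = (4*7)*(-2) = 28*(-2) = -56)
o(c, S) = 1/28 + S/6 (o(c, S) = -2/(-56) + S/6 = -2*(-1/56) + S*(1/6) = 1/28 + S/6)
y(Q, z) = 1/28 + Q (y(Q, z) = 1/28 + (Q*6)/6 = 1/28 + (6*Q)/6 = 1/28 + Q)
y(16, -43)/8944 = (1/28 + 16)/8944 = (449/28)*(1/8944) = 449/250432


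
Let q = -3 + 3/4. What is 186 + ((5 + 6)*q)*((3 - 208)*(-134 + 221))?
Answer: 1766409/4 ≈ 4.4160e+5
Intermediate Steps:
q = -9/4 (q = -3 + 3*(1/4) = -3 + 3/4 = -9/4 ≈ -2.2500)
186 + ((5 + 6)*q)*((3 - 208)*(-134 + 221)) = 186 + ((5 + 6)*(-9/4))*((3 - 208)*(-134 + 221)) = 186 + (11*(-9/4))*(-205*87) = 186 - 99/4*(-17835) = 186 + 1765665/4 = 1766409/4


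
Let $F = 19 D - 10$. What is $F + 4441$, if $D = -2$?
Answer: $4393$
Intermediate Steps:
$F = -48$ ($F = 19 \left(-2\right) - 10 = -38 - 10 = -48$)
$F + 4441 = -48 + 4441 = 4393$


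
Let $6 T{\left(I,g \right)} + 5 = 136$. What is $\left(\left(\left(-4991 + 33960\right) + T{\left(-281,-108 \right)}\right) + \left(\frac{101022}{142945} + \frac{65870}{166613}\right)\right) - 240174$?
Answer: $- \frac{267059290928623}{1264592670} \approx -2.1118 \cdot 10^{5}$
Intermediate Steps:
$T{\left(I,g \right)} = \frac{131}{6}$ ($T{\left(I,g \right)} = - \frac{5}{6} + \frac{1}{6} \cdot 136 = - \frac{5}{6} + \frac{68}{3} = \frac{131}{6}$)
$\left(\left(\left(-4991 + 33960\right) + T{\left(-281,-108 \right)}\right) + \left(\frac{101022}{142945} + \frac{65870}{166613}\right)\right) - 240174 = \left(\left(\left(-4991 + 33960\right) + \frac{131}{6}\right) + \left(\frac{101022}{142945} + \frac{65870}{166613}\right)\right) - 240174 = \left(\left(28969 + \frac{131}{6}\right) + \left(101022 \cdot \frac{1}{142945} + 65870 \cdot \frac{1}{166613}\right)\right) - 240174 = \left(\frac{173945}{6} + \left(\frac{894}{1265} + \frac{65870}{166613}\right)\right) - 240174 = \left(\frac{173945}{6} + \frac{232277572}{210765445}\right) - 240174 = \frac{36662988995957}{1264592670} - 240174 = - \frac{267059290928623}{1264592670}$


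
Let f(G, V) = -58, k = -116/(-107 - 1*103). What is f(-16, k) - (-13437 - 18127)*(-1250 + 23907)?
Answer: 715145490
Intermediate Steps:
k = 58/105 (k = -116/(-107 - 103) = -116/(-210) = -116*(-1/210) = 58/105 ≈ 0.55238)
f(-16, k) - (-13437 - 18127)*(-1250 + 23907) = -58 - (-13437 - 18127)*(-1250 + 23907) = -58 - (-31564)*22657 = -58 - 1*(-715145548) = -58 + 715145548 = 715145490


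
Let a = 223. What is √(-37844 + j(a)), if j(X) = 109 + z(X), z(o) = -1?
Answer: 2*I*√9434 ≈ 194.26*I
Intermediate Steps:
j(X) = 108 (j(X) = 109 - 1 = 108)
√(-37844 + j(a)) = √(-37844 + 108) = √(-37736) = 2*I*√9434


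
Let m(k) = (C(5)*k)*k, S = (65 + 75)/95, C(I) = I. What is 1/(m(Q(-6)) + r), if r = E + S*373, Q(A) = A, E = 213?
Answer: 19/17911 ≈ 0.0010608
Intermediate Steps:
S = 28/19 (S = 140*(1/95) = 28/19 ≈ 1.4737)
m(k) = 5*k² (m(k) = (5*k)*k = 5*k²)
r = 14491/19 (r = 213 + (28/19)*373 = 213 + 10444/19 = 14491/19 ≈ 762.68)
1/(m(Q(-6)) + r) = 1/(5*(-6)² + 14491/19) = 1/(5*36 + 14491/19) = 1/(180 + 14491/19) = 1/(17911/19) = 19/17911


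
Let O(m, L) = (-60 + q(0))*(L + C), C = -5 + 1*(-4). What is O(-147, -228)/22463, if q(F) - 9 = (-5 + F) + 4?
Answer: 12324/22463 ≈ 0.54864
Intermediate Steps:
C = -9 (C = -5 - 4 = -9)
q(F) = 8 + F (q(F) = 9 + ((-5 + F) + 4) = 9 + (-1 + F) = 8 + F)
O(m, L) = 468 - 52*L (O(m, L) = (-60 + (8 + 0))*(L - 9) = (-60 + 8)*(-9 + L) = -52*(-9 + L) = 468 - 52*L)
O(-147, -228)/22463 = (468 - 52*(-228))/22463 = (468 + 11856)*(1/22463) = 12324*(1/22463) = 12324/22463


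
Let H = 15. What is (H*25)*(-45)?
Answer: -16875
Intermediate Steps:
(H*25)*(-45) = (15*25)*(-45) = 375*(-45) = -16875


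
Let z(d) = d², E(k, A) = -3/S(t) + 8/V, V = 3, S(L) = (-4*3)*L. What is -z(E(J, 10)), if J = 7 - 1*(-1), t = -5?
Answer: -24649/3600 ≈ -6.8469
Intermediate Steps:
S(L) = -12*L
J = 8 (J = 7 + 1 = 8)
E(k, A) = 157/60 (E(k, A) = -3/((-12*(-5))) + 8/3 = -3/60 + 8*(⅓) = -3*1/60 + 8/3 = -1/20 + 8/3 = 157/60)
-z(E(J, 10)) = -(157/60)² = -1*24649/3600 = -24649/3600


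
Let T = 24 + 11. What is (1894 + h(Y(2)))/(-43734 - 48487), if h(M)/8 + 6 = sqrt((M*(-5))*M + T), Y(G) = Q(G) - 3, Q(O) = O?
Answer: -1846/92221 - 8*sqrt(30)/92221 ≈ -0.020492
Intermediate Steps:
T = 35
Y(G) = -3 + G (Y(G) = G - 3 = -3 + G)
h(M) = -48 + 8*sqrt(35 - 5*M**2) (h(M) = -48 + 8*sqrt((M*(-5))*M + 35) = -48 + 8*sqrt((-5*M)*M + 35) = -48 + 8*sqrt(-5*M**2 + 35) = -48 + 8*sqrt(35 - 5*M**2))
(1894 + h(Y(2)))/(-43734 - 48487) = (1894 + (-48 + 8*sqrt(35 - 5*(-3 + 2)**2)))/(-43734 - 48487) = (1894 + (-48 + 8*sqrt(35 - 5*(-1)**2)))/(-92221) = (1894 + (-48 + 8*sqrt(35 - 5*1)))*(-1/92221) = (1894 + (-48 + 8*sqrt(35 - 5)))*(-1/92221) = (1894 + (-48 + 8*sqrt(30)))*(-1/92221) = (1846 + 8*sqrt(30))*(-1/92221) = -1846/92221 - 8*sqrt(30)/92221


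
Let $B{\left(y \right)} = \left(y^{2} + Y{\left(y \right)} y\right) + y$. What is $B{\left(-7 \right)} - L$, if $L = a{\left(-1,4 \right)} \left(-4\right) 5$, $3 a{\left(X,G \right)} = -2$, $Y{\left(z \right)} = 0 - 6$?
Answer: $\frac{212}{3} \approx 70.667$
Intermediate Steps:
$Y{\left(z \right)} = -6$ ($Y{\left(z \right)} = 0 - 6 = -6$)
$a{\left(X,G \right)} = - \frac{2}{3}$ ($a{\left(X,G \right)} = \frac{1}{3} \left(-2\right) = - \frac{2}{3}$)
$B{\left(y \right)} = y^{2} - 5 y$ ($B{\left(y \right)} = \left(y^{2} - 6 y\right) + y = y^{2} - 5 y$)
$L = \frac{40}{3}$ ($L = \left(- \frac{2}{3}\right) \left(-4\right) 5 = \frac{8}{3} \cdot 5 = \frac{40}{3} \approx 13.333$)
$B{\left(-7 \right)} - L = - 7 \left(-5 - 7\right) - \frac{40}{3} = \left(-7\right) \left(-12\right) - \frac{40}{3} = 84 - \frac{40}{3} = \frac{212}{3}$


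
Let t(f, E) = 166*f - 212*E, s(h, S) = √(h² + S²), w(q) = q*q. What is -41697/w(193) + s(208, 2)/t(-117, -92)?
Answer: -41697/37249 + √10817/41 ≈ 1.4173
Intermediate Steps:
w(q) = q²
s(h, S) = √(S² + h²)
t(f, E) = -212*E + 166*f
-41697/w(193) + s(208, 2)/t(-117, -92) = -41697/(193²) + √(2² + 208²)/(-212*(-92) + 166*(-117)) = -41697/37249 + √(4 + 43264)/(19504 - 19422) = -41697*1/37249 + √43268/82 = -41697/37249 + (2*√10817)*(1/82) = -41697/37249 + √10817/41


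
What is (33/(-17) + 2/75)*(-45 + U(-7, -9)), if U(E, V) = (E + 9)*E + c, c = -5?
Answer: 156224/1275 ≈ 122.53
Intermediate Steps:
U(E, V) = -5 + E*(9 + E) (U(E, V) = (E + 9)*E - 5 = (9 + E)*E - 5 = E*(9 + E) - 5 = -5 + E*(9 + E))
(33/(-17) + 2/75)*(-45 + U(-7, -9)) = (33/(-17) + 2/75)*(-45 + (-5 + (-7)² + 9*(-7))) = (33*(-1/17) + 2*(1/75))*(-45 + (-5 + 49 - 63)) = (-33/17 + 2/75)*(-45 - 19) = -2441/1275*(-64) = 156224/1275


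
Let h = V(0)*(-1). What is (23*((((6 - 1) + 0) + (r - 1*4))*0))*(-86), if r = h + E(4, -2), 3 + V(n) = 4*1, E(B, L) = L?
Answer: 0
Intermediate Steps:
V(n) = 1 (V(n) = -3 + 4*1 = -3 + 4 = 1)
h = -1 (h = 1*(-1) = -1)
r = -3 (r = -1 - 2 = -3)
(23*((((6 - 1) + 0) + (r - 1*4))*0))*(-86) = (23*((((6 - 1) + 0) + (-3 - 1*4))*0))*(-86) = (23*(((5 + 0) + (-3 - 4))*0))*(-86) = (23*((5 - 7)*0))*(-86) = (23*(-2*0))*(-86) = (23*0)*(-86) = 0*(-86) = 0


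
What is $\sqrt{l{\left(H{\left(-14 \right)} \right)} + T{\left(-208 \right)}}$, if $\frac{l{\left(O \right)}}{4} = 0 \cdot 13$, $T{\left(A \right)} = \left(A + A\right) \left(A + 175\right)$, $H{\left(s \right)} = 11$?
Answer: $4 \sqrt{858} \approx 117.17$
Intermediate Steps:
$T{\left(A \right)} = 2 A \left(175 + A\right)$
$l{\left(O \right)} = 0$ ($l{\left(O \right)} = 4 \cdot 0 \cdot 13 = 4 \cdot 0 = 0$)
$\sqrt{l{\left(H{\left(-14 \right)} \right)} + T{\left(-208 \right)}} = \sqrt{0 + 2 \left(-208\right) \left(175 - 208\right)} = \sqrt{0 + 2 \left(-208\right) \left(-33\right)} = \sqrt{0 + 13728} = \sqrt{13728} = 4 \sqrt{858}$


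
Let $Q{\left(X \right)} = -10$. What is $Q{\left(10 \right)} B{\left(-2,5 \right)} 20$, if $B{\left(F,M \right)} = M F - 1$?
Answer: $2200$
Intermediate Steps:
$B{\left(F,M \right)} = -1 + F M$ ($B{\left(F,M \right)} = F M - 1 = -1 + F M$)
$Q{\left(10 \right)} B{\left(-2,5 \right)} 20 = - 10 \left(-1 - 10\right) 20 = \left(-10\right) \left(-11\right) 20 = 110 \cdot 20 = 2200$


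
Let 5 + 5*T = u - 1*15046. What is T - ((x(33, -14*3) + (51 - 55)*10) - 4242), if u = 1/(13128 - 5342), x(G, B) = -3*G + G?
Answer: 10416111/7786 ≈ 1337.8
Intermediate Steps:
x(G, B) = -2*G
u = 1/7786 ≈ 0.00012844
T = -23437417/7786 (T = -1 + (1/7786 - 1*15046)/5 = -1 + (1/7786 - 15046)/5 = -1 + (⅕)*(-117148155/7786) = -1 - 23429631/7786 = -23437417/7786 ≈ -3010.2)
T - ((x(33, -14*3) + (51 - 55)*10) - 4242) = -23437417/7786 - ((-2*33 + (51 - 55)*10) - 4242) = -23437417/7786 - ((-66 - 4*10) - 4242) = -23437417/7786 - ((-66 - 40) - 4242) = -23437417/7786 - (-106 - 4242) = -23437417/7786 - 1*(-4348) = -23437417/7786 + 4348 = 10416111/7786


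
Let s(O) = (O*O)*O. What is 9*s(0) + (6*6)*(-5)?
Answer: -180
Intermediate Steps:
s(O) = O³ (s(O) = O²*O = O³)
9*s(0) + (6*6)*(-5) = 9*0³ + (6*6)*(-5) = 9*0 + 36*(-5) = 0 - 180 = -180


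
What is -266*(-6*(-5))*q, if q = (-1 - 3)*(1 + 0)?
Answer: 31920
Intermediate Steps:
q = -4 (q = -4*1 = -4)
-266*(-6*(-5))*q = -266*(-6*(-5))*(-4) = -7980*(-4) = -266*(-120) = 31920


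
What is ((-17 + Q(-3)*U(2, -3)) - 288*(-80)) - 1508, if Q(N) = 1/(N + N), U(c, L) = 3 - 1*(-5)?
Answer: 64541/3 ≈ 21514.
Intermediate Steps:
U(c, L) = 8 (U(c, L) = 3 + 5 = 8)
Q(N) = 1/(2*N)
((-17 + Q(-3)*U(2, -3)) - 288*(-80)) - 1508 = ((-17 + ((½)/(-3))*8) - 288*(-80)) - 1508 = ((-17 + ((½)*(-⅓))*8) + 23040) - 1508 = ((-17 - ⅙*8) + 23040) - 1508 = ((-17 - 4/3) + 23040) - 1508 = (-55/3 + 23040) - 1508 = 69065/3 - 1508 = 64541/3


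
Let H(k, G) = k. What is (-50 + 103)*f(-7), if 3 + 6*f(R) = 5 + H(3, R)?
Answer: 265/6 ≈ 44.167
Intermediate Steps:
f(R) = ⅚ (f(R) = -½ + (5 + 3)/6 = -½ + (⅙)*8 = -½ + 4/3 = ⅚)
(-50 + 103)*f(-7) = (-50 + 103)*(⅚) = 53*(⅚) = 265/6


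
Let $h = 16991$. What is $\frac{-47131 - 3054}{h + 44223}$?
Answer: $- \frac{50185}{61214} \approx -0.81983$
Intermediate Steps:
$\frac{-47131 - 3054}{h + 44223} = \frac{-47131 - 3054}{16991 + 44223} = - \frac{50185}{61214}$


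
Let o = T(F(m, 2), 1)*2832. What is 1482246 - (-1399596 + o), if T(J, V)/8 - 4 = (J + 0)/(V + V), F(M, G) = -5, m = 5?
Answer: 2847858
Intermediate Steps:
T(J, V) = 32 + 4*J/V (T(J, V) = 32 + 8*((J + 0)/(V + V)) = 32 + 8*(J/((2*V))) = 32 + 8*(J*(1/(2*V))) = 32 + 8*(J/(2*V)) = 32 + 4*J/V)
o = 33984 (o = (32 + 4*(-5)/1)*2832 = (32 + 4*(-5)*1)*2832 = (32 - 20)*2832 = 12*2832 = 33984)
1482246 - (-1399596 + o) = 1482246 - (-1399596 + 33984) = 1482246 - 1*(-1365612) = 1482246 + 1365612 = 2847858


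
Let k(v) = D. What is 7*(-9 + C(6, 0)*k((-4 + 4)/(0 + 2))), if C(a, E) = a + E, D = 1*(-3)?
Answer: -189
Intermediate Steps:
D = -3
C(a, E) = E + a
k(v) = -3
7*(-9 + C(6, 0)*k((-4 + 4)/(0 + 2))) = 7*(-9 + (0 + 6)*(-3)) = 7*(-9 + 6*(-3)) = 7*(-9 - 18) = 7*(-27) = -189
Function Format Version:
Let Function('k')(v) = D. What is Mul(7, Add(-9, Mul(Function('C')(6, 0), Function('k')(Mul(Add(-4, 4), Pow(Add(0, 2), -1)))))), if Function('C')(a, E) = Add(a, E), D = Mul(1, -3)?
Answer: -189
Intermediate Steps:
D = -3
Function('C')(a, E) = Add(E, a)
Function('k')(v) = -3
Mul(7, Add(-9, Mul(Function('C')(6, 0), Function('k')(Mul(Add(-4, 4), Pow(Add(0, 2), -1)))))) = Mul(7, Add(-9, Mul(Add(0, 6), -3))) = Mul(7, Add(-9, Mul(6, -3))) = Mul(7, Add(-9, -18)) = Mul(7, -27) = -189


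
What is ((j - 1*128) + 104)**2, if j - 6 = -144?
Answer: 26244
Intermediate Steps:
j = -138 (j = 6 - 144 = -138)
((j - 1*128) + 104)**2 = ((-138 - 1*128) + 104)**2 = ((-138 - 128) + 104)**2 = (-266 + 104)**2 = (-162)**2 = 26244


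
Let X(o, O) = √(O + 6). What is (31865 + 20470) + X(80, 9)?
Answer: 52335 + √15 ≈ 52339.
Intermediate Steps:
X(o, O) = √(6 + O)
(31865 + 20470) + X(80, 9) = (31865 + 20470) + √(6 + 9) = 52335 + √15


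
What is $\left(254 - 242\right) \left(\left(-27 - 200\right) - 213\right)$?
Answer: $-5280$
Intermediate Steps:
$\left(254 - 242\right) \left(\left(-27 - 200\right) - 213\right) = 12 \left(\left(-27 - 200\right) - 213\right) = 12 \left(-227 - 213\right) = 12 \left(-440\right) = -5280$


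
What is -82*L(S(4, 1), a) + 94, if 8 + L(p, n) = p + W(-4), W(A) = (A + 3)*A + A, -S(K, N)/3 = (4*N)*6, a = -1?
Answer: 6654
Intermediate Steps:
S(K, N) = -72*N (S(K, N) = -3*4*N*6 = -72*N)
W(A) = A + A*(3 + A) (W(A) = (3 + A)*A + A = A*(3 + A) + A = A + A*(3 + A))
L(p, n) = -8 + p (L(p, n) = -8 + (p - 4*(4 - 4)) = -8 + (p - 4*0) = -8 + (p + 0) = -8 + p)
-82*L(S(4, 1), a) + 94 = -82*(-8 - 72*1) + 94 = -82*(-8 - 72) + 94 = -82*(-80) + 94 = 6560 + 94 = 6654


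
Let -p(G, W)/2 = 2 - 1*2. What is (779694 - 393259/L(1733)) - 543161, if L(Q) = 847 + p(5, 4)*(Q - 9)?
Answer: 199950192/847 ≈ 2.3607e+5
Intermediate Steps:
p(G, W) = 0 (p(G, W) = -2*(2 - 1*2) = -2*(2 - 2) = -2*0 = 0)
L(Q) = 847 (L(Q) = 847 + 0*(Q - 9) = 847 + 0*(-9 + Q) = 847 + 0 = 847)
(779694 - 393259/L(1733)) - 543161 = (779694 - 393259/847) - 543161 = 660007559/847 - 543161 = 199950192/847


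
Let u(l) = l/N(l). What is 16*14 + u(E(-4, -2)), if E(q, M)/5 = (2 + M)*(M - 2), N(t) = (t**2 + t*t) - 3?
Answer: 224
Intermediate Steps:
N(t) = -3 + 2*t**2 (N(t) = (t**2 + t**2) - 3 = 2*t**2 - 3 = -3 + 2*t**2)
E(q, M) = 5*(-2 + M)*(2 + M) (E(q, M) = 5*((2 + M)*(M - 2)) = 5*((2 + M)*(-2 + M)) = 5*((-2 + M)*(2 + M)) = 5*(-2 + M)*(2 + M))
u(l) = l/(-3 + 2*l**2)
16*14 + u(E(-4, -2)) = 16*14 + (-20 + 5*(-2)**2)/(-3 + 2*(-20 + 5*(-2)**2)**2) = 224 + (-20 + 5*4)/(-3 + 2*(-20 + 5*4)**2) = 224 + (-20 + 20)/(-3 + 2*(-20 + 20)**2) = 224 + 0/(-3 + 2*0**2) = 224 + 0/(-3 + 2*0) = 224 + 0/(-3 + 0) = 224 + 0/(-3) = 224 + 0*(-1/3) = 224 + 0 = 224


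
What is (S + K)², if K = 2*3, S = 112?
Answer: 13924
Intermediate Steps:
K = 6
(S + K)² = (112 + 6)² = 118² = 13924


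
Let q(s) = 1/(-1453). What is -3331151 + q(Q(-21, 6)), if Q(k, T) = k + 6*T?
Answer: -4840162404/1453 ≈ -3.3312e+6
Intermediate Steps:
q(s) = -1/1453
-3331151 + q(Q(-21, 6)) = -3331151 - 1/1453 = -4840162404/1453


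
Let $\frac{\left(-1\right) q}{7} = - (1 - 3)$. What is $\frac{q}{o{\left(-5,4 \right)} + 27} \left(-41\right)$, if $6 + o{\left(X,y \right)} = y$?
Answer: $\frac{574}{25} \approx 22.96$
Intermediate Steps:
$o{\left(X,y \right)} = -6 + y$
$q = -14$ ($q = - 7 \left(- (1 - 3)\right) = - 7 \left(\left(-1\right) \left(-2\right)\right) = \left(-7\right) 2 = -14$)
$\frac{q}{o{\left(-5,4 \right)} + 27} \left(-41\right) = - \frac{14}{\left(-6 + 4\right) + 27} \left(-41\right) = - \frac{14}{-2 + 27} \left(-41\right) = - \frac{14}{25} \left(-41\right) = \left(-14\right) \frac{1}{25} \left(-41\right) = \left(- \frac{14}{25}\right) \left(-41\right) = \frac{574}{25}$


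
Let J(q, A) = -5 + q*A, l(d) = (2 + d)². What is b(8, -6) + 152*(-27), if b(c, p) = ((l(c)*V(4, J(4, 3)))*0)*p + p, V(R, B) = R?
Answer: -4110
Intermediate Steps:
J(q, A) = -5 + A*q
b(c, p) = p (b(c, p) = (((2 + c)²*4)*0)*p + p = ((4*(2 + c)²)*0)*p + p = 0*p + p = 0 + p = p)
b(8, -6) + 152*(-27) = -6 + 152*(-27) = -6 - 4104 = -4110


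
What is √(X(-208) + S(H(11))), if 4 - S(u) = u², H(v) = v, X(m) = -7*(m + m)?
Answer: √2795 ≈ 52.868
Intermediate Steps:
X(m) = -14*m
S(u) = 4 - u²
√(X(-208) + S(H(11))) = √(-14*(-208) + (4 - 1*11²)) = √(2912 + (4 - 1*121)) = √(2912 + (4 - 121)) = √(2912 - 117) = √2795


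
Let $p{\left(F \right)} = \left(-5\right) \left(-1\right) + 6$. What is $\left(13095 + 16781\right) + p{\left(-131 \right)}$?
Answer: $29887$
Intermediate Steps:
$p{\left(F \right)} = 11$ ($p{\left(F \right)} = 5 + 6 = 11$)
$\left(13095 + 16781\right) + p{\left(-131 \right)} = \left(13095 + 16781\right) + 11 = 29876 + 11 = 29887$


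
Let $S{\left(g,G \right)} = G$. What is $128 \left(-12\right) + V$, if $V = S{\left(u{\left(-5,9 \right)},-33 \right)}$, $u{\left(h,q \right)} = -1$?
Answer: $-1569$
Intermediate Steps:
$V = -33$
$128 \left(-12\right) + V = 128 \left(-12\right) - 33 = -1536 - 33 = -1569$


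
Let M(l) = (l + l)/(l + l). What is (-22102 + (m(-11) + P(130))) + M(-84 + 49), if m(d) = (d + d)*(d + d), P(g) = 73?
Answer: -21544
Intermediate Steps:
m(d) = 4*d² (m(d) = (2*d)*(2*d) = 4*d²)
M(l) = 1 (M(l) = (2*l)/((2*l)) = (2*l)*(1/(2*l)) = 1)
(-22102 + (m(-11) + P(130))) + M(-84 + 49) = (-22102 + (4*(-11)² + 73)) + 1 = (-22102 + (4*121 + 73)) + 1 = (-22102 + (484 + 73)) + 1 = (-22102 + 557) + 1 = -21545 + 1 = -21544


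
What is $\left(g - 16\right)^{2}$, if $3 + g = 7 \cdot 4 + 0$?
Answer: $81$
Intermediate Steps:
$g = 25$ ($g = -3 + \left(7 \cdot 4 + 0\right) = -3 + \left(28 + 0\right) = -3 + 28 = 25$)
$\left(g - 16\right)^{2} = \left(25 - 16\right)^{2} = 9^{2} = 81$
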